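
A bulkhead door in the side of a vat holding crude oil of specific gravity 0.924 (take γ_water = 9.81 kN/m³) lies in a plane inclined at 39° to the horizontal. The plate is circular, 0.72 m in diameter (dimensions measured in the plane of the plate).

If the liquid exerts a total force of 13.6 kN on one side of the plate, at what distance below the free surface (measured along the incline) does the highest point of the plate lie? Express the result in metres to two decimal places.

y_top ≈ 5.50 m

γ = 0.924 × 9.81 = 9.06444 kN/m³.
A = π(0.36)² = 0.40715 m².
From F = γ·h_c·A, the centroid depth is h_c = 13.6/(9.06444 × 0.40715) = 3.68505 m.
Let θ = 39° be the plate's angle to the horizontal; measure y along the incline from where the plane meets the free surface. Vertical depth h = y·sinθ with sinθ = 0.629320.
Along the incline, y_c = h_c/sinθ = 3.68505/0.629320 = 5.85561 m.
The centroid is at the centre, 0.36 m below the top of the plate, so the highest point sits at y_top = 5.85561 − 0.36 = 5.49561 m along the incline.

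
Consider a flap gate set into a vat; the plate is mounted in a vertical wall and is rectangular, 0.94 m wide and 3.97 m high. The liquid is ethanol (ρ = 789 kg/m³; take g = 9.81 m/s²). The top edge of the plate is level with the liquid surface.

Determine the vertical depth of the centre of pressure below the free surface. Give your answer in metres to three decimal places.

γ = ρg = 789 × 9.81 / 1000 = 7.74009 kN/m³.
The centroid lies 3.97/2 = 1.985 m below the top edge, so the centroid depth is h_c = 1.985 m.
A = 0.94 × 3.97 = 3.7318 m².
Resultant F = γ·h_c·A = 7.74009 × 1.985 × 3.7318 = 57.3357 kN.
I_c = b·h³/12 = 0.94 × 3.97³/12 = 4.90138 m⁴.
Centre of pressure: y_p = y_c + I_c/(y_c·A) = 1.985 + 4.90138/(1.985 × 3.7318) = 1.985 + 0.661667 = 2.64667 m along the plane.

h_p = 2.647 m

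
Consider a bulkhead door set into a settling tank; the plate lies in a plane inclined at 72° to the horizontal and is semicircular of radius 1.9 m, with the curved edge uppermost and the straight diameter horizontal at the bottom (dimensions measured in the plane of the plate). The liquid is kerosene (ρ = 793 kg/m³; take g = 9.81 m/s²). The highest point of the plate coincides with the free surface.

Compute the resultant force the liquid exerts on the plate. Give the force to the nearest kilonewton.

F ≈ 46 kN

γ = ρg = 793 × 9.81 / 1000 = 7.77933 kN/m³.
Let θ = 72° be the plate's angle to the horizontal; measure y along the incline from where the plane meets the free surface. Vertical depth h = y·sinθ with sinθ = 0.951057.
The centroid lies 4r/(3π) = 0.806385 m above the diameter, so r − 4r/(3π) = 1.9 − 0.806385 = 1.09361 m below the topmost point, so y_c = 1.09361 m and h_c = 1.09361 × 0.951057 = 1.04009 m.
A = πr²/2 = π × 1.9²/2 = 5.67057 m².
Resultant F = γ·h_c·A = 7.77933 × 1.04009 × 5.67057 = 45.8817 kN.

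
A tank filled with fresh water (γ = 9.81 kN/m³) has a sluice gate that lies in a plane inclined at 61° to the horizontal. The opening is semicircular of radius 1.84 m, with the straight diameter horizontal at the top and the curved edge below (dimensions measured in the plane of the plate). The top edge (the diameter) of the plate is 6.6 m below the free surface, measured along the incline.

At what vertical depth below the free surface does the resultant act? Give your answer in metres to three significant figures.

γ = 9.81 kN/m³.
Let θ = 61° be the plate's angle to the horizontal; measure y along the incline from where the plane meets the free surface. Vertical depth h = y·sinθ with sinθ = 0.874620.
The centroid of a semicircle lies 4r/(3π) = 0.78092 m from the diameter, here below the top edge, so y_c = 6.6 + 0.78092 = 7.38092 m and h_c = 7.38092 × 0.874620 = 6.4555 m.
A = πr²/2 = π × 1.84²/2 = 5.31809 m².
Resultant F = γ·h_c·A = 9.81 × 6.4555 × 5.31809 = 336.786 kN.
I_c = (π/8 − 8/(9π))·r⁴ = 0.109757 × 1.84⁴ = 1.25807 m⁴.
Centre of pressure: y_p = y_c + I_c/(y_c·A) = 7.38092 + 1.25807/(7.38092 × 5.31809) = 7.38092 + 0.0320508 = 7.41297 m along the plane.
Vertically, h_p = y_p·sinθ = 7.41297 × 0.874620 = 6.48353 m.

h_p = 6.48 m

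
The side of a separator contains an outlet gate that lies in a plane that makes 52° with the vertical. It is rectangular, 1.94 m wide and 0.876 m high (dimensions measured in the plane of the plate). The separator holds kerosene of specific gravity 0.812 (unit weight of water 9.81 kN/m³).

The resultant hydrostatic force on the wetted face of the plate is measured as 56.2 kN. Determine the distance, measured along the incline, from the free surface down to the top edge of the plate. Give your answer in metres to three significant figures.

y_top ≈ 6.31 m

γ = 0.812 × 9.81 = 7.96572 kN/m³.
A = 1.94 × 0.876 = 1.69944 m².
From F = γ·h_c·A, the centroid depth is h_c = 56.2/(7.96572 × 1.69944) = 4.1515 m.
The plate makes 52° with the vertical, i.e. θ = 90° − 52° = 38° to the horizontal. Measuring y along the incline from the free-surface line, vertical depth h = y·sinθ with sinθ = 0.615661.
Along the incline, y_c = h_c/sinθ = 4.1515/0.615661 = 6.74316 m.
The centroid lies 0.876/2 = 0.438 m below the top edge, so the top edge sits at y_top = 6.74316 − 0.438 = 6.30516 m along the incline.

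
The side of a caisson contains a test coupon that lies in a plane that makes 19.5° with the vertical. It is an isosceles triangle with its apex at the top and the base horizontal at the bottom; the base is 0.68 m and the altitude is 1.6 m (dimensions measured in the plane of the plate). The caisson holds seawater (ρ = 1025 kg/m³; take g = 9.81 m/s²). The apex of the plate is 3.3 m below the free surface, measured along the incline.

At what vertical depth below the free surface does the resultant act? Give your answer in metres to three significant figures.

h_p = 4.15 m

γ = ρg = 1025 × 9.81 / 1000 = 10.05525 kN/m³.
The plate makes 19.5° with the vertical, i.e. θ = 90° − 19.5° = 70.5° to the horizontal. Measuring y along the incline from the free-surface line, vertical depth h = y·sinθ with sinθ = 0.942641.
With the apex up, the centroid sits 2h/3 = 2 × 1.6/3 = 1.06667 m below the apex, so y_c = 3.3 + 1.06667 = 4.36667 m and h_c = 4.36667 × 0.942641 = 4.1162 m.
A = ½ × 0.68 × 1.6 = 0.544 m².
Resultant F = γ·h_c·A = 10.05525 × 4.1162 × 0.544 = 22.5158 kN.
I_c = b·h³/36 = 0.68 × 1.6³/36 = 0.0773689 m⁴.
Centre of pressure: y_p = y_c + I_c/(y_c·A) = 4.36667 + 0.0773689/(4.36667 × 0.544) = 4.36667 + 0.03257 = 4.39924 m along the plane.
Vertically, h_p = y_p·sinθ = 4.39924 × 0.942641 = 4.1469 m.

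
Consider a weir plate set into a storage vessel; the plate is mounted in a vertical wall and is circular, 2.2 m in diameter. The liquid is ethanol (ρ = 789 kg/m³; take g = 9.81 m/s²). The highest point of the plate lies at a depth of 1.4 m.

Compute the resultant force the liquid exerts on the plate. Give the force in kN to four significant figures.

F ≈ 73.56 kN

γ = ρg = 789 × 9.81 / 1000 = 7.74009 kN/m³.
The centroid is at the centre, 1.1 m below the top of the plate, so the centroid depth is h_c = 1.4 + 1.1 = 2.5 m.
A = π(1.1)² = 3.80133 m².
Resultant F = γ·h_c·A = 7.74009 × 2.5 × 3.80133 = 73.5566 kN.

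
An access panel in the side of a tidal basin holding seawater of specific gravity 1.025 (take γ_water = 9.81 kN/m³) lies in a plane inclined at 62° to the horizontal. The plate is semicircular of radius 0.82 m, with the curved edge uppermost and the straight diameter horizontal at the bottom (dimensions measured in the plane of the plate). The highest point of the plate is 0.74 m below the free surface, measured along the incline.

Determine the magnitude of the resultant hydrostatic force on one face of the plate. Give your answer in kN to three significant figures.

γ = 1.025 × 9.81 = 10.05525 kN/m³.
Let θ = 62° be the plate's angle to the horizontal; measure y along the incline from where the plane meets the free surface. Vertical depth h = y·sinθ with sinθ = 0.882948.
The centroid lies 4r/(3π) = 0.348019 m above the diameter, so r − 4r/(3π) = 0.82 − 0.348019 = 0.471981 m below the topmost point, so y_c = 0.74 + 0.471981 = 1.21198 m and h_c = 1.21198 × 0.882948 = 1.07012 m.
A = πr²/2 = π × 0.82²/2 = 1.0562 m².
Resultant F = γ·h_c·A = 10.05525 × 1.07012 × 1.0562 = 11.3651 kN.

F ≈ 11.4 kN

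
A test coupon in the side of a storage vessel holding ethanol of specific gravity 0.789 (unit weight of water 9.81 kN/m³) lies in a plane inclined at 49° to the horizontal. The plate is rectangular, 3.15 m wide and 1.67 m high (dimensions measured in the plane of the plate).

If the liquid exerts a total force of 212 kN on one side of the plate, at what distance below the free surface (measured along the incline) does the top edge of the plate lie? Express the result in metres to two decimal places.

y_top ≈ 6.06 m

γ = 0.789 × 9.81 = 7.74009 kN/m³.
A = 3.15 × 1.67 = 5.2605 m².
From F = γ·h_c·A, the centroid depth is h_c = 212/(7.74009 × 5.2605) = 5.2067 m.
Let θ = 49° be the plate's angle to the horizontal; measure y along the incline from where the plane meets the free surface. Vertical depth h = y·sinθ with sinθ = 0.754710.
Along the incline, y_c = h_c/sinθ = 5.2067/0.754710 = 6.89894 m.
The centroid lies 1.67/2 = 0.835 m below the top edge, so the top edge sits at y_top = 6.89894 − 0.835 = 6.06394 m along the incline.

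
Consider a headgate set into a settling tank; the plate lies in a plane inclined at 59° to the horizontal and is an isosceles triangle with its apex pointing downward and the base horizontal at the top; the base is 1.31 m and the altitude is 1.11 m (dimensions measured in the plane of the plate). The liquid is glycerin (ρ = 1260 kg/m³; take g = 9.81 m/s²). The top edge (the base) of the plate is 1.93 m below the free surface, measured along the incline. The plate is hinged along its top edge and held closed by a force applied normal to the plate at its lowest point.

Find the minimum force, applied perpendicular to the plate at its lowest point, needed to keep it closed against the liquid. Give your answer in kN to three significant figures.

P ≈ 6.38 kN

γ = ρg = 1260 × 9.81 / 1000 = 12.3606 kN/m³.
Let θ = 59° be the plate's angle to the horizontal; measure y along the incline from where the plane meets the free surface. Vertical depth h = y·sinθ with sinθ = 0.857167.
With the apex down, the centroid sits h/3 = 1.11/3 = 0.37 m below the base (the top edge), so y_c = 1.93 + 0.37 = 2.3 m and h_c = 2.3 × 0.857167 = 1.97148 m.
A = ½ × 1.31 × 1.11 = 0.72705 m².
Resultant F = γ·h_c·A = 12.3606 × 1.97148 × 0.72705 = 17.7172 kN.
I_c = b·h³/36 = 1.31 × 1.11³/36 = 0.0497666 m⁴.
Centre of pressure: y_p = y_c + I_c/(y_c·A) = 2.3 + 0.0497666/(2.3 × 0.72705) = 2.3 + 0.0297609 = 2.32976 m along the plane.
The resultant acts 0.37 + 0.0297609 = 0.399761 m (along the plate) below the hinge at the top edge, so the moment about the hinge is M = F × 0.399761 = 17.7172 × 0.399761 = 7.08265 kN·m.
A normal force at the bottom, 1.11 m from the hinge, must supply this moment: P = 7.08265/1.11 = 6.38077 kN.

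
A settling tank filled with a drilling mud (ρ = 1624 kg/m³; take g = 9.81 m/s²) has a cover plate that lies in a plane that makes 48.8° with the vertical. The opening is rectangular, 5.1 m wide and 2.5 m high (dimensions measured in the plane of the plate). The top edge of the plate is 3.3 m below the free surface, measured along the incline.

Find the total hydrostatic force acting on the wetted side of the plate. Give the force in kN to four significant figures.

F ≈ 608.8 kN

γ = ρg = 1624 × 9.81 / 1000 = 15.93144 kN/m³.
The plate makes 48.8° with the vertical, i.e. θ = 90° − 48.8° = 41.2° to the horizontal. Measuring y along the incline from the free-surface line, vertical depth h = y·sinθ with sinθ = 0.658689.
The centroid lies 2.5/2 = 1.25 m below the top edge, so y_c = 3.3 + 1.25 = 4.55 m and h_c = 4.55 × 0.658689 = 2.99703 m.
A = 5.1 × 2.5 = 12.75 m².
Resultant F = γ·h_c·A = 15.93144 × 2.99703 × 12.75 = 608.774 kN.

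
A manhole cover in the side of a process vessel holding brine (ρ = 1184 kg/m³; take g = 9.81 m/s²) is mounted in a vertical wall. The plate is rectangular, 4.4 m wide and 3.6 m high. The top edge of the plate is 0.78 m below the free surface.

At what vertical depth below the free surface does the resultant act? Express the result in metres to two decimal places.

h_p = 3.00 m

γ = ρg = 1184 × 9.81 / 1000 = 11.61504 kN/m³.
The centroid lies 3.6/2 = 1.8 m below the top edge, so the centroid depth is h_c = 0.78 + 1.8 = 2.58 m.
A = 4.4 × 3.6 = 15.84 m².
Resultant F = γ·h_c·A = 11.61504 × 2.58 × 15.84 = 474.674 kN.
I_c = b·h³/12 = 4.4 × 3.6³/12 = 17.1072 m⁴.
Centre of pressure: y_p = y_c + I_c/(y_c·A) = 2.58 + 17.1072/(2.58 × 15.84) = 2.58 + 0.418605 = 2.9986 m along the plane.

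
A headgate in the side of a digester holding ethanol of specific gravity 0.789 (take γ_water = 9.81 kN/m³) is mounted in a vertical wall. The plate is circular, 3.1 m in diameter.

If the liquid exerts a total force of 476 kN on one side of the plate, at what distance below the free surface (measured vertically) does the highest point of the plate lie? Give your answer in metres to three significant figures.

γ = 0.789 × 9.81 = 7.74009 kN/m³.
A = π(1.55)² = 7.54768 m².
From F = γ·h_c·A, the centroid depth is h_c = 476/(7.74009 × 7.54768) = 8.14793 m.
The centroid is at the centre, 1.55 m below the top of the plate, so the highest point sits at h_top = 8.14793 − 1.55 = 6.59793 m below the surface.

d_top ≈ 6.60 m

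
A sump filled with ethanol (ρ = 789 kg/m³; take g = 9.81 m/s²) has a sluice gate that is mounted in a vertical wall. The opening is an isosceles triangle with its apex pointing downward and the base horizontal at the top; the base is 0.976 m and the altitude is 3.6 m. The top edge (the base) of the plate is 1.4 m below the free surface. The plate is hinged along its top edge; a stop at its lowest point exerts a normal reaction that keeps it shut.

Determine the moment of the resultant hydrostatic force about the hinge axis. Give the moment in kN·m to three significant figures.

M ≈ 52.2 kN·m

γ = ρg = 789 × 9.81 / 1000 = 7.74009 kN/m³.
With the apex down, the centroid sits h/3 = 3.6/3 = 1.2 m below the base (the top edge), so the centroid depth is h_c = 1.4 + 1.2 = 2.6 m.
A = ½ × 0.976 × 3.6 = 1.7568 m².
Resultant F = γ·h_c·A = 7.74009 × 2.6 × 1.7568 = 35.3543 kN.
I_c = b·h³/36 = 0.976 × 3.6³/36 = 1.2649 m⁴.
Centre of pressure: y_p = y_c + I_c/(y_c·A) = 2.6 + 1.2649/(2.6 × 1.7568) = 2.6 + 0.276924 = 2.87692 m along the plane.
The resultant acts 1.2 + 0.276924 = 1.47692 m (along the plate) below the hinge at the top edge, so the moment about the hinge is M = F × 1.47692 = 35.3543 × 1.47692 = 52.2155 kN·m.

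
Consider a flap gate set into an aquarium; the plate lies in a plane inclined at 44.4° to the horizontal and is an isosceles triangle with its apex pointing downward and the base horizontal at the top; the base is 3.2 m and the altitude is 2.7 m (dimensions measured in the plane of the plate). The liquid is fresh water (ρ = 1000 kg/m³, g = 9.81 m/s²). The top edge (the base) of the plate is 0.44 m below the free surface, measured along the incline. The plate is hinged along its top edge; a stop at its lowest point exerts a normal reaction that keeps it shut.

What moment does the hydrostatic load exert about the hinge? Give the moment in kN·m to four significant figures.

M ≈ 47.77 kN·m

γ = ρg = 1000 × 9.81 = 9810 N/m³ = 9.81 kN/m³.
Let θ = 44.4° be the plate's angle to the horizontal; measure y along the incline from where the plane meets the free surface. Vertical depth h = y·sinθ with sinθ = 0.699663.
With the apex down, the centroid sits h/3 = 2.7/3 = 0.9 m below the base (the top edge), so y_c = 0.44 + 0.9 = 1.34 m and h_c = 1.34 × 0.699663 = 0.937548 m.
A = ½ × 3.2 × 2.7 = 4.32 m².
Resultant F = γ·h_c·A = 9.81 × 0.937548 × 4.32 = 39.7325 kN.
I_c = b·h³/36 = 3.2 × 2.7³/36 = 1.7496 m⁴.
Centre of pressure: y_p = y_c + I_c/(y_c·A) = 1.34 + 1.7496/(1.34 × 4.32) = 1.34 + 0.302239 = 1.64224 m along the plane.
The resultant acts 0.9 + 0.302239 = 1.20224 m (along the plate) below the hinge at the top edge, so the moment about the hinge is M = F × 1.20224 = 39.7325 × 1.20224 = 47.768 kN·m.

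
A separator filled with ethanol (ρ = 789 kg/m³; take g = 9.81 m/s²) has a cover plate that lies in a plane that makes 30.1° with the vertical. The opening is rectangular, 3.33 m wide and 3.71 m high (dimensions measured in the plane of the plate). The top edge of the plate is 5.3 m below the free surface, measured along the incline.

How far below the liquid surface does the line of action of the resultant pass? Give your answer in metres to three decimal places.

h_p = 6.329 m

γ = ρg = 789 × 9.81 / 1000 = 7.74009 kN/m³.
The plate makes 30.1° with the vertical, i.e. θ = 90° − 30.1° = 59.9° to the horizontal. Measuring y along the incline from the free-surface line, vertical depth h = y·sinθ with sinθ = 0.865151.
The centroid lies 3.71/2 = 1.855 m below the top edge, so y_c = 5.3 + 1.855 = 7.155 m and h_c = 7.155 × 0.865151 = 6.19016 m.
A = 3.33 × 3.71 = 12.3543 m².
Resultant F = γ·h_c·A = 7.74009 × 6.19016 × 12.3543 = 591.924 kN.
I_c = b·h³/12 = 3.33 × 3.71³/12 = 14.1705 m⁴.
Centre of pressure: y_p = y_c + I_c/(y_c·A) = 7.155 + 14.1705/(7.155 × 12.3543) = 7.155 + 0.160309 = 7.31531 m along the plane.
Vertically, h_p = y_p·sinθ = 7.31531 × 0.865151 = 6.32885 m.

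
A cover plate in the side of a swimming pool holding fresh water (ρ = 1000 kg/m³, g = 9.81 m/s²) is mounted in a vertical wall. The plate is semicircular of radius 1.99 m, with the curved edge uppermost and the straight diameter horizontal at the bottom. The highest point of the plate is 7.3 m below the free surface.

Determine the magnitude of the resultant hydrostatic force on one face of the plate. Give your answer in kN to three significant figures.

γ = ρg = 1000 × 9.81 = 9810 N/m³ = 9.81 kN/m³.
The centroid lies 4r/(3π) = 0.844582 m above the diameter, so r − 4r/(3π) = 1.99 − 0.844582 = 1.14542 m below the topmost point, so the centroid depth is h_c = 7.3 + 1.14542 = 8.44542 m.
A = πr²/2 = π × 1.99²/2 = 6.22051 m².
Resultant F = γ·h_c·A = 9.81 × 8.44542 × 6.22051 = 515.367 kN.

F ≈ 515 kN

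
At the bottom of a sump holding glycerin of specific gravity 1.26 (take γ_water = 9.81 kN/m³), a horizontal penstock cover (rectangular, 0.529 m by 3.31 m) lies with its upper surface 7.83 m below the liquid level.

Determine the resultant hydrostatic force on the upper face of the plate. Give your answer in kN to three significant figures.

γ = 1.26 × 9.81 = 12.3606 kN/m³.
The plate is horizontal, so pressure is uniform at p = γ·h = 12.3606 × 7.83 = 96.7835 kN/m².
A = 0.529 × 3.31 = 1.75099 m².
F = p·A = 96.7835 × 1.75099 = 169.467 kN.

F ≈ 169 kN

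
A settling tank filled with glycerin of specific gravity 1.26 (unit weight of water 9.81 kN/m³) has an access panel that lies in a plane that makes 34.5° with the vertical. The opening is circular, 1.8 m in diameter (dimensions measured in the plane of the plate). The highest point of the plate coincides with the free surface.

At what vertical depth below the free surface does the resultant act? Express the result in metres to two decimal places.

γ = 1.26 × 9.81 = 12.3606 kN/m³.
The plate makes 34.5° with the vertical, i.e. θ = 90° − 34.5° = 55.5° to the horizontal. Measuring y along the incline from the free-surface line, vertical depth h = y·sinθ with sinθ = 0.824126.
The centroid is at the centre, 0.9 m below the top of the plate, so y_c = 0.9 m and h_c = 0.9 × 0.824126 = 0.741713 m.
A = π(0.9)² = 2.54469 m².
Resultant F = γ·h_c·A = 12.3606 × 0.741713 × 2.54469 = 23.3298 kN.
I_c = πr⁴/4 = π × 0.9⁴/4 = 0.5153 m⁴.
Centre of pressure: y_p = y_c + I_c/(y_c·A) = 0.9 + 0.5153/(0.9 × 2.54469) = 0.9 + 0.225 = 1.125 m along the plane.
Vertically, h_p = y_p·sinθ = 1.125 × 0.824126 = 0.927142 m.

h_p = 0.93 m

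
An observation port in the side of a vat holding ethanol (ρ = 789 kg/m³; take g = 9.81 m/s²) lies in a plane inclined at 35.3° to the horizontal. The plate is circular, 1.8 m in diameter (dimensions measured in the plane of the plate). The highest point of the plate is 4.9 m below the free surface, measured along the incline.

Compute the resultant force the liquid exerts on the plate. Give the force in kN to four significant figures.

γ = ρg = 789 × 9.81 / 1000 = 7.74009 kN/m³.
Let θ = 35.3° be the plate's angle to the horizontal; measure y along the incline from where the plane meets the free surface. Vertical depth h = y·sinθ with sinθ = 0.577858.
The centroid is at the centre, 0.9 m below the top of the plate, so y_c = 4.9 + 0.9 = 5.8 m and h_c = 5.8 × 0.577858 = 3.35158 m.
A = π(0.9)² = 2.54469 m².
Resultant F = γ·h_c·A = 7.74009 × 3.35158 × 2.54469 = 66.0132 kN.

F ≈ 66.01 kN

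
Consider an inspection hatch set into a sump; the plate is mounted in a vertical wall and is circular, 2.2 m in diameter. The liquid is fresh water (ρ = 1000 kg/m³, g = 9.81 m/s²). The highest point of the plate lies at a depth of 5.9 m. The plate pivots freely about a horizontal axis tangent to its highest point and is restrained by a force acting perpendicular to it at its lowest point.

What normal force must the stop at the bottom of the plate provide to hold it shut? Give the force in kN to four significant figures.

P ≈ 135.6 kN

γ = ρg = 1000 × 9.81 = 9810 N/m³ = 9.81 kN/m³.
The centroid is at the centre, 1.1 m below the top of the plate, so the centroid depth is h_c = 5.9 + 1.1 = 7 m.
A = π(1.1)² = 3.80133 m².
Resultant F = γ·h_c·A = 9.81 × 7 × 3.80133 = 261.037 kN.
I_c = πr⁴/4 = π × 1.1⁴/4 = 1.1499 m⁴.
Centre of pressure: y_p = y_c + I_c/(y_c·A) = 7 + 1.1499/(7 × 3.80133) = 7 + 0.0432142 = 7.04321 m along the plane.
The resultant acts 1.1 + 0.0432142 = 1.14321 m (along the plate) below the hinge at the top edge, so the moment about the hinge is M = F × 1.14321 = 261.037 × 1.14321 = 298.42 kN·m.
A normal force at the bottom, 2.2 m from the hinge, must supply this moment: P = 298.42/2.2 = 135.645 kN.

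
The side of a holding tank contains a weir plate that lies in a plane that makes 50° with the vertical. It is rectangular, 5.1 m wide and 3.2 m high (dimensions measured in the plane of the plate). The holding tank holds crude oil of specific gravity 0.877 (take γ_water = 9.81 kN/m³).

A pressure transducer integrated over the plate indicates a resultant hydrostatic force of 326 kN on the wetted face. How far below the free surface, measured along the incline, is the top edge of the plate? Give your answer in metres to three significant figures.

y_top ≈ 2.01 m

γ = 0.877 × 9.81 = 8.60337 kN/m³.
A = 5.1 × 3.2 = 16.32 m².
From F = γ·h_c·A, the centroid depth is h_c = 326/(8.60337 × 16.32) = 2.32182 m.
The plate makes 50° with the vertical, i.e. θ = 90° − 50° = 40° to the horizontal. Measuring y along the incline from the free-surface line, vertical depth h = y·sinθ with sinθ = 0.642788.
Along the incline, y_c = h_c/sinθ = 2.32182/0.642788 = 3.61211 m.
The centroid lies 3.2/2 = 1.6 m below the top edge, so the top edge sits at y_top = 3.61211 − 1.6 = 2.01211 m along the incline.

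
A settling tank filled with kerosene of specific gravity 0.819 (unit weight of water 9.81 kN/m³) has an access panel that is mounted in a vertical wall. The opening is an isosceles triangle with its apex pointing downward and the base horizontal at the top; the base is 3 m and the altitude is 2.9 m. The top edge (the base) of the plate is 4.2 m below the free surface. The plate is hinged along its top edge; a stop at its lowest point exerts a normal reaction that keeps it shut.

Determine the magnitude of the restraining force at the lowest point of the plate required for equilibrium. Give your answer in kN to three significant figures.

P ≈ 65.8 kN

γ = 0.819 × 9.81 = 8.03439 kN/m³.
With the apex down, the centroid sits h/3 = 2.9/3 = 0.966667 m below the base (the top edge), so the centroid depth is h_c = 4.2 + 0.966667 = 5.16667 m.
A = ½ × 3 × 2.9 = 4.35 m².
Resultant F = γ·h_c·A = 8.03439 × 5.16667 × 4.35 = 180.573 kN.
I_c = b·h³/36 = 3 × 2.9³/36 = 2.03242 m⁴.
Centre of pressure: y_p = y_c + I_c/(y_c·A) = 5.16667 + 2.03242/(5.16667 × 4.35) = 5.16667 + 0.0904302 = 5.2571 m along the plane.
The resultant acts 0.966667 + 0.0904302 = 1.0571 m (along the plate) below the hinge at the top edge, so the moment about the hinge is M = F × 1.0571 = 180.573 × 1.0571 = 190.884 kN·m.
A normal force at the bottom, 2.9 m from the hinge, must supply this moment: P = 190.884/2.9 = 65.8221 kN.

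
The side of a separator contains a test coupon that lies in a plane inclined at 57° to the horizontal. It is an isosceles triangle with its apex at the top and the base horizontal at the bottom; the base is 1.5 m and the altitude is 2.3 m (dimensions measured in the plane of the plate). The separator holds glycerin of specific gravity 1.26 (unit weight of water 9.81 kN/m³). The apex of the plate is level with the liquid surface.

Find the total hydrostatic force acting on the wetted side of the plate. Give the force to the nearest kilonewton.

γ = 1.26 × 9.81 = 12.3606 kN/m³.
Let θ = 57° be the plate's angle to the horizontal; measure y along the incline from where the plane meets the free surface. Vertical depth h = y·sinθ with sinθ = 0.838671.
With the apex up, the centroid sits 2h/3 = 2 × 2.3/3 = 1.53333 m below the apex, so y_c = 1.53333 m and h_c = 1.53333 × 0.838671 = 1.28596 m.
A = ½ × 1.5 × 2.3 = 1.725 m².
Resultant F = γ·h_c·A = 12.3606 × 1.28596 × 1.725 = 27.4193 kN.

F ≈ 27 kN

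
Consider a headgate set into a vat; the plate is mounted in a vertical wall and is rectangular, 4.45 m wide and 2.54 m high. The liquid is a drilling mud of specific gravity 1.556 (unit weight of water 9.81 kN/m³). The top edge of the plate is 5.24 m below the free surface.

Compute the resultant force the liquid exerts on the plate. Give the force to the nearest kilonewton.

F ≈ 1123 kN

γ = 1.556 × 9.81 = 15.26436 kN/m³.
The centroid lies 2.54/2 = 1.27 m below the top edge, so the centroid depth is h_c = 5.24 + 1.27 = 6.51 m.
A = 4.45 × 2.54 = 11.303 m².
Resultant F = γ·h_c·A = 15.26436 × 6.51 × 11.303 = 1123.19 kN.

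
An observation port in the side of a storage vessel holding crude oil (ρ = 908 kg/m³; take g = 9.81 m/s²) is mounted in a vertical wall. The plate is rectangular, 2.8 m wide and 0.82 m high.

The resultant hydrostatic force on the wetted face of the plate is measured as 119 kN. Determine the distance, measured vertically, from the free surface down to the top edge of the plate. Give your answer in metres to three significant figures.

d_top ≈ 5.41 m

γ = ρg = 908 × 9.81 / 1000 = 8.90748 kN/m³.
A = 2.8 × 0.82 = 2.296 m².
From F = γ·h_c·A, the centroid depth is h_c = 119/(8.90748 × 2.296) = 5.81862 m.
The centroid lies 0.82/2 = 0.41 m below the top edge, so the top edge sits at h_top = 5.81862 − 0.41 = 5.40862 m below the surface.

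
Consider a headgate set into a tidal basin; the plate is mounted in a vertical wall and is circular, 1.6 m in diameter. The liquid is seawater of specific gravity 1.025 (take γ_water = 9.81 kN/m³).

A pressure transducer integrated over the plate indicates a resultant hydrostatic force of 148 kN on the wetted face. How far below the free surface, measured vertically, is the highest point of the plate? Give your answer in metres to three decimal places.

d_top ≈ 6.520 m

γ = 1.025 × 9.81 = 10.05525 kN/m³.
A = π(0.8)² = 2.01062 m².
From F = γ·h_c·A, the centroid depth is h_c = 148/(10.05525 × 2.01062) = 7.32047 m.
The centroid is at the centre, 0.8 m below the top of the plate, so the highest point sits at h_top = 7.32047 − 0.8 = 6.52047 m below the surface.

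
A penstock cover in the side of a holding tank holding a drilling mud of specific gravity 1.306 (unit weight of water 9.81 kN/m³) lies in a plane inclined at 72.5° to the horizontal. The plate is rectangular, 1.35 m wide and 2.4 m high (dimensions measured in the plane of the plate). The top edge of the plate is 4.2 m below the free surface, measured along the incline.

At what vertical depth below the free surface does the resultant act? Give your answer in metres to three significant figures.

h_p = 5.23 m

γ = 1.306 × 9.81 = 12.81186 kN/m³.
Let θ = 72.5° be the plate's angle to the horizontal; measure y along the incline from where the plane meets the free surface. Vertical depth h = y·sinθ with sinθ = 0.953717.
The centroid lies 2.4/2 = 1.2 m below the top edge, so y_c = 4.2 + 1.2 = 5.4 m and h_c = 5.4 × 0.953717 = 5.15007 m.
A = 1.35 × 2.4 = 3.24 m².
Resultant F = γ·h_c·A = 12.81186 × 5.15007 × 3.24 = 213.782 kN.
I_c = b·h³/12 = 1.35 × 2.4³/12 = 1.5552 m⁴.
Centre of pressure: y_p = y_c + I_c/(y_c·A) = 5.4 + 1.5552/(5.4 × 3.24) = 5.4 + 0.0888889 = 5.48889 m along the plane.
Vertically, h_p = y_p·sinθ = 5.48889 × 0.953717 = 5.23485 m.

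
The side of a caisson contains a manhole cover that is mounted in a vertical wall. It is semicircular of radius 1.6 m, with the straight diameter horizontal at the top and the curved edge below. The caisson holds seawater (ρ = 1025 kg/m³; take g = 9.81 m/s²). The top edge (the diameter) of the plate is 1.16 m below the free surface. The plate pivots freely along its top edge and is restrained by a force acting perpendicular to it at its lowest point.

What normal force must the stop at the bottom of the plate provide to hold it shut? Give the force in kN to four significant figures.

γ = ρg = 1025 × 9.81 / 1000 = 10.05525 kN/m³.
The centroid of a semicircle lies 4r/(3π) = 0.679061 m from the diameter, here below the top edge, so the centroid depth is h_c = 1.16 + 0.679061 = 1.83906 m.
A = πr²/2 = π × 1.6²/2 = 4.02124 m².
Resultant F = γ·h_c·A = 10.05525 × 1.83906 × 4.02124 = 74.3616 kN.
I_c = (π/8 − 8/(9π))·r⁴ = 0.109757 × 1.6⁴ = 0.719303 m⁴.
Centre of pressure: y_p = y_c + I_c/(y_c·A) = 1.83906 + 0.719303/(1.83906 × 4.02124) = 1.83906 + 0.0972649 = 1.93632 m along the plane.
The resultant acts 0.679061 + 0.0972649 = 0.776326 m (along the plate) below the hinge at the top edge, so the moment about the hinge is M = F × 0.776326 = 74.3616 × 0.776326 = 57.7288 kN·m.
A normal force at the bottom, 1.6 m from the hinge, must supply this moment: P = 57.7288/1.6 = 36.0805 kN.

P ≈ 36.08 kN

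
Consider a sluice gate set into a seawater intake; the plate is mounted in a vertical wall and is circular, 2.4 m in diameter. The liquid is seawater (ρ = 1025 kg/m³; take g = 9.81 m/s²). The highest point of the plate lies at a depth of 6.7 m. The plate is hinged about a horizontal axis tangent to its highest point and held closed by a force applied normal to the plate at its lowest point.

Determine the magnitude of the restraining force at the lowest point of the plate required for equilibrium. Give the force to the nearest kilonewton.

P ≈ 187 kN

γ = ρg = 1025 × 9.81 / 1000 = 10.05525 kN/m³.
The centroid is at the centre, 1.2 m below the top of the plate, so the centroid depth is h_c = 6.7 + 1.2 = 7.9 m.
A = π(1.2)² = 4.52389 m².
Resultant F = γ·h_c·A = 10.05525 × 7.9 × 4.52389 = 359.362 kN.
I_c = πr⁴/4 = π × 1.2⁴/4 = 1.6286 m⁴.
Centre of pressure: y_p = y_c + I_c/(y_c·A) = 7.9 + 1.6286/(7.9 × 4.52389) = 7.9 + 0.0455696 = 7.94557 m along the plane.
The resultant acts 1.2 + 0.0455696 = 1.24557 m (along the plate) below the hinge at the top edge, so the moment about the hinge is M = F × 1.24557 = 359.362 × 1.24557 = 447.611 kN·m.
A normal force at the bottom, 2.4 m from the hinge, must supply this moment: P = 447.611/2.4 = 186.505 kN.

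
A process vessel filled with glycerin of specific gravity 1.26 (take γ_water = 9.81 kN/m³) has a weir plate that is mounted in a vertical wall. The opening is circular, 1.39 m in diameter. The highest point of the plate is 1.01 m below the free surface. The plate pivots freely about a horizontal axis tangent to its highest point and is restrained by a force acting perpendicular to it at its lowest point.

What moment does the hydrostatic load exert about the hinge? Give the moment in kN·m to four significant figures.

M ≈ 24.49 kN·m

γ = 1.26 × 9.81 = 12.3606 kN/m³.
The centroid is at the centre, 0.695 m below the top of the plate, so the centroid depth is h_c = 1.01 + 0.695 = 1.705 m.
A = π(0.695)² = 1.51747 m².
Resultant F = γ·h_c·A = 12.3606 × 1.705 × 1.51747 = 31.9804 kN.
I_c = πr⁴/4 = π × 0.695⁴/4 = 0.183244 m⁴.
Centre of pressure: y_p = y_c + I_c/(y_c·A) = 1.705 + 0.183244/(1.705 × 1.51747) = 1.705 + 0.0708248 = 1.77582 m along the plane.
The resultant acts 0.695 + 0.0708248 = 0.765825 m (along the plate) below the hinge at the top edge, so the moment about the hinge is M = F × 0.765825 = 31.9804 × 0.765825 = 24.4914 kN·m.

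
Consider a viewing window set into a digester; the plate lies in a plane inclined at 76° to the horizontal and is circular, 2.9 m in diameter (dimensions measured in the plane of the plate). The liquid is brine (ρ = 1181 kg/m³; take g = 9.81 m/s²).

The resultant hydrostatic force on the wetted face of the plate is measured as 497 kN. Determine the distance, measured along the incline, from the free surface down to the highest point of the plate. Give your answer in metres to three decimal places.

y_top ≈ 5.243 m

γ = ρg = 1181 × 9.81 / 1000 = 11.58561 kN/m³.
A = π(1.45)² = 6.6052 m².
From F = γ·h_c·A, the centroid depth is h_c = 497/(11.58561 × 6.6052) = 6.49459 m.
Let θ = 76° be the plate's angle to the horizontal; measure y along the incline from where the plane meets the free surface. Vertical depth h = y·sinθ with sinθ = 0.970296.
Along the incline, y_c = h_c/sinθ = 6.49459/0.970296 = 6.69341 m.
The centroid is at the centre, 1.45 m below the top of the plate, so the highest point sits at y_top = 6.69341 − 1.45 = 5.24341 m along the incline.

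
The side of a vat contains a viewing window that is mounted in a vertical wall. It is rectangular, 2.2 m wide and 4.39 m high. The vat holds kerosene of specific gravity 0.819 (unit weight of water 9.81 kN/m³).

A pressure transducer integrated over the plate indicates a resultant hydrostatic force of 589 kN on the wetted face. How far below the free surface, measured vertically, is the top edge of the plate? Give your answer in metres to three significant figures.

d_top ≈ 5.40 m

γ = 0.819 × 9.81 = 8.03439 kN/m³.
A = 2.2 × 4.39 = 9.658 m².
From F = γ·h_c·A, the centroid depth is h_c = 589/(8.03439 × 9.658) = 7.59058 m.
The centroid lies 4.39/2 = 2.195 m below the top edge, so the top edge sits at h_top = 7.59058 − 2.195 = 5.39558 m below the surface.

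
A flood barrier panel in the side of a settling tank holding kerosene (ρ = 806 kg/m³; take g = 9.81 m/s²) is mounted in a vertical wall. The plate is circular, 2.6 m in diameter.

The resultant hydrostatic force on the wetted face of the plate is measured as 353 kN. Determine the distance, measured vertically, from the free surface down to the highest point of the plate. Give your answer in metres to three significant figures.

d_top ≈ 7.11 m

γ = ρg = 806 × 9.81 / 1000 = 7.90686 kN/m³.
A = π(1.3)² = 5.30929 m².
From F = γ·h_c·A, the centroid depth is h_c = 353/(7.90686 × 5.30929) = 8.4088 m.
The centroid is at the centre, 1.3 m below the top of the plate, so the highest point sits at h_top = 8.4088 − 1.3 = 7.1088 m below the surface.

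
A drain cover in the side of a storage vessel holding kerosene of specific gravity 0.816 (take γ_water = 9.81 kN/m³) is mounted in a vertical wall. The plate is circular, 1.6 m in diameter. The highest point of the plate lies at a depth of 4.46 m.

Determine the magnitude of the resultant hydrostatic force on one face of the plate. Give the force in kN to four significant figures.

F ≈ 84.66 kN

γ = 0.816 × 9.81 = 8.00496 kN/m³.
The centroid is at the centre, 0.8 m below the top of the plate, so the centroid depth is h_c = 4.46 + 0.8 = 5.26 m.
A = π(0.8)² = 2.01062 m².
Resultant F = γ·h_c·A = 8.00496 × 5.26 × 2.01062 = 84.6593 kN.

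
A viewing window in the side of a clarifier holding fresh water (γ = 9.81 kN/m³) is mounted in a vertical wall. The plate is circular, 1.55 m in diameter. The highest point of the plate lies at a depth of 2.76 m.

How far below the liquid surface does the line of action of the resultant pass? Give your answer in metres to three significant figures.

h_p = 3.58 m

γ = 9.81 kN/m³.
The centroid is at the centre, 0.775 m below the top of the plate, so the centroid depth is h_c = 2.76 + 0.775 = 3.535 m.
A = π(0.775)² = 1.88692 m².
Resultant F = γ·h_c·A = 9.81 × 3.535 × 1.88692 = 65.4353 kN.
I_c = πr⁴/4 = π × 0.775⁴/4 = 0.283333 m⁴.
Centre of pressure: y_p = y_c + I_c/(y_c·A) = 3.535 + 0.283333/(3.535 × 1.88692) = 3.535 + 0.042477 = 3.57748 m along the plane.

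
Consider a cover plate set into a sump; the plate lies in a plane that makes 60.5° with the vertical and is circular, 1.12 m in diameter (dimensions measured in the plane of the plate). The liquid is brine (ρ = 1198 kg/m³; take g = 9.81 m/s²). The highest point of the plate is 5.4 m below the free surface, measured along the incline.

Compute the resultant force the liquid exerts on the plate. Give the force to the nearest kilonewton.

F ≈ 34 kN

γ = ρg = 1198 × 9.81 / 1000 = 11.75238 kN/m³.
The plate makes 60.5° with the vertical, i.e. θ = 90° − 60.5° = 29.5° to the horizontal. Measuring y along the incline from the free-surface line, vertical depth h = y·sinθ with sinθ = 0.492424.
The centroid is at the centre, 0.56 m below the top of the plate, so y_c = 5.4 + 0.56 = 5.96 m and h_c = 5.96 × 0.492424 = 2.93485 m.
A = π(0.56)² = 0.985203 m².
Resultant F = γ·h_c·A = 11.75238 × 2.93485 × 0.985203 = 33.9811 kN.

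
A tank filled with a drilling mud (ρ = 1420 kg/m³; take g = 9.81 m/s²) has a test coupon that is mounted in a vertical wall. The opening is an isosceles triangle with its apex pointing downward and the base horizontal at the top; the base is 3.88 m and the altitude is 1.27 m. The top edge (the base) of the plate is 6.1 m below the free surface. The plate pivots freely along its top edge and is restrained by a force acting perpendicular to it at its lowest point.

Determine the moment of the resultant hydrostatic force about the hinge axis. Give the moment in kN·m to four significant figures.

γ = ρg = 1420 × 9.81 / 1000 = 13.9302 kN/m³.
With the apex down, the centroid sits h/3 = 1.27/3 = 0.423333 m below the base (the top edge), so the centroid depth is h_c = 6.1 + 0.423333 = 6.52333 m.
A = ½ × 3.88 × 1.27 = 2.4638 m².
Resultant F = γ·h_c·A = 13.9302 × 6.52333 × 2.4638 = 223.889 kN.
I_c = b·h³/36 = 3.88 × 1.27³/36 = 0.22077 m⁴.
Centre of pressure: y_p = y_c + I_c/(y_c·A) = 6.52333 + 0.22077/(6.52333 × 2.4638) = 6.52333 + 0.0137362 = 6.53707 m along the plane.
The resultant acts 0.423333 + 0.0137362 = 0.437069 m (along the plate) below the hinge at the top edge, so the moment about the hinge is M = F × 0.437069 = 223.889 × 0.437069 = 97.8549 kN·m.

M ≈ 97.85 kN·m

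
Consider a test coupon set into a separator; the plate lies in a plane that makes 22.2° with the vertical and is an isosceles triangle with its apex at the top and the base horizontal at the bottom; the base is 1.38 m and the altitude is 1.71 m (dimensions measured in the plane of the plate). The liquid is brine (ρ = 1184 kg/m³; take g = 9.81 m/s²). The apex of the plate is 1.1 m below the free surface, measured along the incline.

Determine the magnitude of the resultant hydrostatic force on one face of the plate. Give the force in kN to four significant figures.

F ≈ 28.42 kN

γ = ρg = 1184 × 9.81 / 1000 = 11.61504 kN/m³.
The plate makes 22.2° with the vertical, i.e. θ = 90° − 22.2° = 67.8° to the horizontal. Measuring y along the incline from the free-surface line, vertical depth h = y·sinθ with sinθ = 0.925871.
With the apex up, the centroid sits 2h/3 = 2 × 1.71/3 = 1.14 m below the apex, so y_c = 1.1 + 1.14 = 2.24 m and h_c = 2.24 × 0.925871 = 2.07395 m.
A = ½ × 1.38 × 1.71 = 1.1799 m².
Resultant F = γ·h_c·A = 11.61504 × 2.07395 × 1.1799 = 28.4226 kN.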